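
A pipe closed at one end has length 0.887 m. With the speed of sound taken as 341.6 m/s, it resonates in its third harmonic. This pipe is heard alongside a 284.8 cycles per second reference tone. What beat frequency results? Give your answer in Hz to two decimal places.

4.04 Hz

Closed pipe (odd harmonics): f_n = n·v/(4L) = 3·341.6/(4·0.887) = 288.8388 Hz.
f_beat = |288.8388 − 284.8| = 4.04 Hz.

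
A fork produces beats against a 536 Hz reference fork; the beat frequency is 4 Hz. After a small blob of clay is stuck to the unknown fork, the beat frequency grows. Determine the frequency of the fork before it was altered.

|f − 536| = 4, so the fork was at either 532 Hz or 540 Hz.
Adding mass to a fork lowers its frequency; the adjustment lowers the fork's frequency.
The beat rate rose, so the adjustment moved the fork further from 536 Hz — it was already below the reference.

532 Hz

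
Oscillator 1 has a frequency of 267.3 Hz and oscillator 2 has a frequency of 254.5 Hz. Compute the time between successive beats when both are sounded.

f_beat = |267.3 − 254.5| = 12.8 Hz.
Beat period T = 1 / f_beat = 1 / 12.8 s.

0.078 s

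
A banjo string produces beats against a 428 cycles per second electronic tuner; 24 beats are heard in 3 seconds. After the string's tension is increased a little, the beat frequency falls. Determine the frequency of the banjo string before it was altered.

Beat frequency = 24/3 = 8 Hz.
|f − 428| = 8, so the banjo string was at either 420 Hz or 436 Hz.
Higher tension means higher frequency; the adjustment raises the banjo string's frequency.
The beat rate fell, so the adjustment moved the banjo string toward 428 Hz — it must have started below the reference.

420 Hz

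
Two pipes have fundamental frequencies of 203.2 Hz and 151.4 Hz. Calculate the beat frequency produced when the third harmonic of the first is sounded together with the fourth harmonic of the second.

4.0 Hz

Third harmonic of the first: 3·203.2 = 609.6 Hz.
Fourth harmonic of the second: 4·151.4 = 605.6 Hz.
f_beat = |609.6 − 605.6| = 4.0 Hz.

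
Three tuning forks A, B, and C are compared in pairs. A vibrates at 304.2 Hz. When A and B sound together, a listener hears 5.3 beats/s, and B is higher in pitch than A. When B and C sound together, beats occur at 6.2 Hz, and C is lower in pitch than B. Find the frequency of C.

B is above A, so f_B = 304.2 + 5.3 = 309.5 Hz.
C is below B, so f_C = 309.5 − 6.2 = 303.3 Hz.

303.3 Hz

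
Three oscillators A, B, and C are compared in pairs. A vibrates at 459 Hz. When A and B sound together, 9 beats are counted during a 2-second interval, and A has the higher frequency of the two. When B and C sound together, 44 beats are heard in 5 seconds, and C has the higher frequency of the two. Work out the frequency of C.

463.3 Hz

A–B: Beat frequency = 9/2 = 4.5 Hz.
B is below A, so f_B = 459 − 4.5 = 454.5 Hz.
B–C: Beat frequency = 44/5 = 8.8 Hz.
C is above B, so f_C = 454.5 + 8.8 = 463.3 Hz.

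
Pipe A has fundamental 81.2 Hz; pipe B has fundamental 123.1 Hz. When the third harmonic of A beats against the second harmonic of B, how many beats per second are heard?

2.6 Hz

Third harmonic of the first: 3·81.2 = 243.6 Hz.
Second harmonic of the second: 2·123.1 = 246.2 Hz.
f_beat = |243.6 − 246.2| = 2.6 Hz.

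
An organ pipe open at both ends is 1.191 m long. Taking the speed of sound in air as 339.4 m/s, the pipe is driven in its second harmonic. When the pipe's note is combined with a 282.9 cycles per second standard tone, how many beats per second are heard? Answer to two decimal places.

2.07 Hz

Open pipe: f_n = n·v/(2L) = 2·339.4/(2·1.191) = 284.9706 Hz.
f_beat = |284.9706 − 282.9| = 2.07 Hz.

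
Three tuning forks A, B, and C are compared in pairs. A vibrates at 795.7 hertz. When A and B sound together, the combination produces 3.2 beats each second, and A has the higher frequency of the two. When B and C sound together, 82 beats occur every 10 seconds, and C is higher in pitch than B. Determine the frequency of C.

800.7 Hz

B is below A, so f_B = 795.7 − 3.2 = 792.5 Hz.
B–C: Beat frequency = 82/10 = 8.2 Hz.
C is above B, so f_C = 792.5 + 8.2 = 800.7 Hz.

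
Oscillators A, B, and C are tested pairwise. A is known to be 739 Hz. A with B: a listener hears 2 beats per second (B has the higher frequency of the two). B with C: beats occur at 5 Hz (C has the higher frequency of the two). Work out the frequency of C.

746 Hz

B is above A, so f_B = 739 + 2 = 741 Hz.
C is above B, so f_C = 741 + 5 = 746 Hz.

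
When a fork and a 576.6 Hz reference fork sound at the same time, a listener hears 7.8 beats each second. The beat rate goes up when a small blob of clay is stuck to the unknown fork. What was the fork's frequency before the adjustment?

|f − 576.6| = 7.8, so the fork was at either 568.8 Hz or 584.4 Hz.
Adding mass to a fork lowers its frequency; the adjustment lowers the fork's frequency.
The beat rate rose, so the adjustment moved the fork further from 576.6 Hz — it was already below the reference.

568.8 Hz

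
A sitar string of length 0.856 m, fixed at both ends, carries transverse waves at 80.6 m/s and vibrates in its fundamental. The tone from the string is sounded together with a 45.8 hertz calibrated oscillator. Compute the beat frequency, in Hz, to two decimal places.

1.28 Hz

For a string fixed at both ends, f_n = n·v/(2L) = 1·80.6/(2·0.856) = 47.0794 Hz.
f_beat = |47.0794 − 45.8| = 1.28 Hz.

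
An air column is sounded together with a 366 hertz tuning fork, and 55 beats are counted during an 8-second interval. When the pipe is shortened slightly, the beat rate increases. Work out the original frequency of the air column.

Beat frequency = 55/8 = 6.875 Hz.
|f − 366| = 6.875, so the air column was at either 359.125 Hz or 372.875 Hz.
A shorter pipe has a higher fundamental; the adjustment raises the air column's frequency.
The beat rate rose, so the adjustment moved the air column further from 366 Hz — it was already above the reference.

372.875 Hz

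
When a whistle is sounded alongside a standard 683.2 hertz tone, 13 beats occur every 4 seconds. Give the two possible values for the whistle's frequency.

Beat frequency = 13/4 = 3.25 Hz.
|f − 683.2| = 3.25, so f = 683.2 ± 3.25.

679.95 Hz or 686.45 Hz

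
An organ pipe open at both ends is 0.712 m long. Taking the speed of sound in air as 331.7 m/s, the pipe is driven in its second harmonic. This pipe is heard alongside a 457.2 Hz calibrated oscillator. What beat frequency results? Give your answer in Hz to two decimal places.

8.67 Hz

Open pipe: f_n = n·v/(2L) = 2·331.7/(2·0.712) = 465.8708 Hz.
f_beat = |465.8708 − 457.2| = 8.67 Hz.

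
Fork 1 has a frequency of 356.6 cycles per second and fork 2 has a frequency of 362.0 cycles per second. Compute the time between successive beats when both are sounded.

0.185 s

f_beat = |356.6 − 362.0| = 5.4 Hz.
Beat period T = 1 / f_beat = 1 / 5.4 s.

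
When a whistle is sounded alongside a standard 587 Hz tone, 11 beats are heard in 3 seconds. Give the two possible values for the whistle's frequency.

Beat frequency = 11/3 = 3.6667 Hz.
|f − 587| = 3.6667, so f = 587 ± 3.6667.

583.3333 Hz or 590.6667 Hz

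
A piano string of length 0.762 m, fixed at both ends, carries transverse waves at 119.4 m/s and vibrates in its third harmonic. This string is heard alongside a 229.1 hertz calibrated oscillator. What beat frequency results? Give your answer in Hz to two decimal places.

5.94 Hz

For a string fixed at both ends, f_n = n·v/(2L) = 3·119.4/(2·0.762) = 235.0394 Hz.
f_beat = |235.0394 − 229.1| = 5.94 Hz.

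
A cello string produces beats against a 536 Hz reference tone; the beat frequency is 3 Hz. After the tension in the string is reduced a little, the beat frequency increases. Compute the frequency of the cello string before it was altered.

533 Hz

|f − 536| = 3, so the cello string was at either 533 Hz or 539 Hz.
Lower tension means lower frequency; the adjustment lowers the cello string's frequency.
The beat rate rose, so the adjustment moved the cello string further from 536 Hz — it was already below the reference.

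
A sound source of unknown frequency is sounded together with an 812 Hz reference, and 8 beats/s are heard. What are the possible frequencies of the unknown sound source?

804 Hz or 820 Hz

|f − 812| = 8, so f = 812 ± 8.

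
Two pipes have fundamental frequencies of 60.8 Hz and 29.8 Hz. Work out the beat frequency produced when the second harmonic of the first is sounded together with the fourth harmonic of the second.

2.4 Hz

Second harmonic of the first: 2·60.8 = 121.6 Hz.
Fourth harmonic of the second: 4·29.8 = 119.2 Hz.
f_beat = |121.6 − 119.2| = 2.4 Hz.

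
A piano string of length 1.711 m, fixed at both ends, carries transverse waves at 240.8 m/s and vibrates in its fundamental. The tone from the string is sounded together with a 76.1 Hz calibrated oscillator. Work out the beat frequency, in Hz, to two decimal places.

5.73 Hz

For a string fixed at both ends, f_n = n·v/(2L) = 1·240.8/(2·1.711) = 70.3682 Hz.
f_beat = |70.3682 − 76.1| = 5.73 Hz.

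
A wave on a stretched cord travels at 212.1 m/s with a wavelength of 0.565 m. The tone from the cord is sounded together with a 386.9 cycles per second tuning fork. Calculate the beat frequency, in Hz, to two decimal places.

Source frequency f = v/λ = 212.1/0.565 = 375.3982 Hz.
f_beat = |375.3982 − 386.9| = 11.50 Hz.

11.50 Hz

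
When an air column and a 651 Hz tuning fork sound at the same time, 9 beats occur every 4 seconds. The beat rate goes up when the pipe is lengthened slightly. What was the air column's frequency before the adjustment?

Beat frequency = 9/4 = 2.25 Hz.
|f − 651| = 2.25, so the air column was at either 648.75 Hz or 653.25 Hz.
A longer pipe has a lower fundamental; the adjustment lowers the air column's frequency.
The beat rate rose, so the adjustment moved the air column further from 651 Hz — it was already below the reference.

648.75 Hz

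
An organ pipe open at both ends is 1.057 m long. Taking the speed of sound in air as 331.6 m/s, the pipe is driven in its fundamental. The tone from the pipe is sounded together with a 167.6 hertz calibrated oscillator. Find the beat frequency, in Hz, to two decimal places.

Open pipe: f_n = n·v/(2L) = 1·331.6/(2·1.057) = 156.8590 Hz.
f_beat = |156.8590 − 167.6| = 10.74 Hz.

10.74 Hz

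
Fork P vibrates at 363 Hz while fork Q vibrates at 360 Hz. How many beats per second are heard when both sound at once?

Beats arise from superposition of two nearby frequencies; the beat rate is |f₁ − f₂|.
|363 − 360| = 3 Hz.

3 Hz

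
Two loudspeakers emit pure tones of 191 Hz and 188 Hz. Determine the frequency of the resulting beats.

Beats arise from superposition of two nearby frequencies; the beat rate is |f₁ − f₂|.
|191 − 188| = 3 Hz.

3 Hz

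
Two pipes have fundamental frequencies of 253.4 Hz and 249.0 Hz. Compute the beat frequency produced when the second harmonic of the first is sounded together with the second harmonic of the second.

8.8 Hz

Second harmonic of the first: 2·253.4 = 506.8 Hz.
Second harmonic of the second: 2·249.0 = 498.0 Hz.
f_beat = |506.8 − 498.0| = 8.8 Hz.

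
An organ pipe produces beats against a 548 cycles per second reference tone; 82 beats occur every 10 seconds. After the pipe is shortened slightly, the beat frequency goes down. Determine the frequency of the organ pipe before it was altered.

Beat frequency = 82/10 = 8.2 Hz.
|f − 548| = 8.2, so the organ pipe was at either 539.8 Hz or 556.2 Hz.
A shorter pipe has a higher fundamental; the adjustment raises the organ pipe's frequency.
The beat rate fell, so the adjustment moved the organ pipe toward 548 Hz — it must have started below the reference.

539.8 Hz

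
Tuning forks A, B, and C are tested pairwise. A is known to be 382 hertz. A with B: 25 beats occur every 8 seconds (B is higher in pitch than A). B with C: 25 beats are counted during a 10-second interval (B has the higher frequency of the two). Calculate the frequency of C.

382.625 Hz

A–B: Beat frequency = 25/8 = 3.125 Hz.
B is above A, so f_B = 382 + 3.125 = 385.125 Hz.
B–C: Beat frequency = 25/10 = 2.5 Hz.
C is below B, so f_C = 385.125 − 2.5 = 382.625 Hz.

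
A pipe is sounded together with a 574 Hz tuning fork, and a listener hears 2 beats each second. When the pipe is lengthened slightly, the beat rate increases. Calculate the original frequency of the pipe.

572 Hz

|f − 574| = 2, so the pipe was at either 572 Hz or 576 Hz.
A longer pipe has a lower fundamental; the adjustment lowers the pipe's frequency.
The beat rate rose, so the adjustment moved the pipe further from 574 Hz — it was already below the reference.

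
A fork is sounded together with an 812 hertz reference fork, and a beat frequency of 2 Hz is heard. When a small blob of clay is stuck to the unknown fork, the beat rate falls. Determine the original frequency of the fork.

814 Hz

|f − 812| = 2, so the fork was at either 810 Hz or 814 Hz.
Adding mass to a fork lowers its frequency; the adjustment lowers the fork's frequency.
The beat rate fell, so the adjustment moved the fork toward 812 Hz — it must have started above the reference.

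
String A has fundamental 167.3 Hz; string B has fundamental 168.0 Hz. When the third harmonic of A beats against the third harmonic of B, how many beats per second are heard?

2.1 Hz

Third harmonic of the first: 3·167.3 = 501.9 Hz.
Third harmonic of the second: 3·168.0 = 504.0 Hz.
f_beat = |501.9 − 504.0| = 2.1 Hz.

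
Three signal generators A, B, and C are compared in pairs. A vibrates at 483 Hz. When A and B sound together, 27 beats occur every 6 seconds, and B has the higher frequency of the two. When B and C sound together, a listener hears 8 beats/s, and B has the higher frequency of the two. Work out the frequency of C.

479.5 Hz

A–B: Beat frequency = 27/6 = 4.5 Hz.
B is above A, so f_B = 483 + 4.5 = 487.5 Hz.
C is below B, so f_C = 487.5 − 8 = 479.5 Hz.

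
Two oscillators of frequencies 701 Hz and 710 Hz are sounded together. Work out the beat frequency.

9 Hz

The beat frequency equals the magnitude of the frequency difference.
|701 − 710| = 9 Hz.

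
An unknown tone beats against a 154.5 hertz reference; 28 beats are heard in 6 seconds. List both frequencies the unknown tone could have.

Beat frequency = 28/6 = 4.6667 Hz.
|f − 154.5| = 4.6667, so f = 154.5 ± 4.6667.

149.8333 Hz or 159.1667 Hz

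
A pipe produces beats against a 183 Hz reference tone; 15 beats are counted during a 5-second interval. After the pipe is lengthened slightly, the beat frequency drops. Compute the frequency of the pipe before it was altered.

Beat frequency = 15/5 = 3 Hz.
|f − 183| = 3, so the pipe was at either 180 Hz or 186 Hz.
A longer pipe has a lower fundamental; the adjustment lowers the pipe's frequency.
The beat rate fell, so the adjustment moved the pipe toward 183 Hz — it must have started above the reference.

186 Hz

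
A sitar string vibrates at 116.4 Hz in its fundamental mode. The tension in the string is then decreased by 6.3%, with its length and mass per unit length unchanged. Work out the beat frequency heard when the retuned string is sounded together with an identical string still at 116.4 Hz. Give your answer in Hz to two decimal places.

For a string, f ∝ √T, so the new frequency is 116.4·√0.937 = 112.6738 Hz.
f_beat = |112.6738 − 116.4| = 3.73 Hz.

3.73 Hz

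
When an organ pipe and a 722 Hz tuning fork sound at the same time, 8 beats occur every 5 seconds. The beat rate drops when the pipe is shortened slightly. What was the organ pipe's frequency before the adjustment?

Beat frequency = 8/5 = 1.6 Hz.
|f − 722| = 1.6, so the organ pipe was at either 720.4 Hz or 723.6 Hz.
A shorter pipe has a higher fundamental; the adjustment raises the organ pipe's frequency.
The beat rate fell, so the adjustment moved the organ pipe toward 722 Hz — it must have started below the reference.

720.4 Hz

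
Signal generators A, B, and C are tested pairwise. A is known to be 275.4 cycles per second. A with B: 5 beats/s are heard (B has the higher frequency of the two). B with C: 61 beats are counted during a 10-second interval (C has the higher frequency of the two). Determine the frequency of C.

B is above A, so f_B = 275.4 + 5 = 280.4 Hz.
B–C: Beat frequency = 61/10 = 6.1 Hz.
C is above B, so f_C = 280.4 + 6.1 = 286.5 Hz.

286.5 Hz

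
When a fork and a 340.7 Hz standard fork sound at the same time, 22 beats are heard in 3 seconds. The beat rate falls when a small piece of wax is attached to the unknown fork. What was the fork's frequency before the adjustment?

Beat frequency = 22/3 = 7.3333 Hz.
|f − 340.7| = 7.3333, so the fork was at either 333.3667 Hz or 348.0333 Hz.
Loading a fork with wax lowers its frequency; the adjustment lowers the fork's frequency.
The beat rate fell, so the adjustment moved the fork toward 340.7 Hz — it must have started above the reference.

348.0333 Hz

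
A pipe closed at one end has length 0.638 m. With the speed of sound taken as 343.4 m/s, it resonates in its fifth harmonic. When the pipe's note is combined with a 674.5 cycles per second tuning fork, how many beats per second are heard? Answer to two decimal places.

Closed pipe (odd harmonics): f_n = n·v/(4L) = 5·343.4/(4·0.638) = 672.8056 Hz.
f_beat = |672.8056 − 674.5| = 1.69 Hz.

1.69 Hz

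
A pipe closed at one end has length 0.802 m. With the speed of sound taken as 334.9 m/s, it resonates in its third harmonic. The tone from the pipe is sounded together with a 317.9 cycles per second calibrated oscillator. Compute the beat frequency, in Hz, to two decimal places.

4.71 Hz

Closed pipe (odd harmonics): f_n = n·v/(4L) = 3·334.9/(4·0.802) = 313.1858 Hz.
f_beat = |313.1858 − 317.9| = 4.71 Hz.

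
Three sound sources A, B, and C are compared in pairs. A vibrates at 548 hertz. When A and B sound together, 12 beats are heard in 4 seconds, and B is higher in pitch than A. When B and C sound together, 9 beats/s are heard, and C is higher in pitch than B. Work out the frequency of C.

A–B: Beat frequency = 12/4 = 3 Hz.
B is above A, so f_B = 548 + 3 = 551 Hz.
C is above B, so f_C = 551 + 9 = 560 Hz.

560 Hz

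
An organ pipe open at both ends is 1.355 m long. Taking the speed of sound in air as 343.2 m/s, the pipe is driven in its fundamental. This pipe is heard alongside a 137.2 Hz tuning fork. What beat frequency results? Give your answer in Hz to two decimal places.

Open pipe: f_n = n·v/(2L) = 1·343.2/(2·1.355) = 126.6421 Hz.
f_beat = |126.6421 − 137.2| = 10.56 Hz.

10.56 Hz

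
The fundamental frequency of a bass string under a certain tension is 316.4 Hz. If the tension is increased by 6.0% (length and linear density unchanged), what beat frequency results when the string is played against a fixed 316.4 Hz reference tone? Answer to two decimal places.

9.35 Hz

For a string, f ∝ √T, so the new frequency is 316.4·√1.060 = 325.7537 Hz.
f_beat = |325.7537 − 316.4| = 9.35 Hz.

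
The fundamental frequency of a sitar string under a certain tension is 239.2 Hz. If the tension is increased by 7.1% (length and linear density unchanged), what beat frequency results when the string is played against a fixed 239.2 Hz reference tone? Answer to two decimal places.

For a string, f ∝ √T, so the new frequency is 239.2·√1.071 = 247.5460 Hz.
f_beat = |247.5460 − 239.2| = 8.35 Hz.

8.35 Hz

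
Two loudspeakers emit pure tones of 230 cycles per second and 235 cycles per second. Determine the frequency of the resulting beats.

f_beat = |f₁ − f₂|.
|230 − 235| = 5 Hz.

5 Hz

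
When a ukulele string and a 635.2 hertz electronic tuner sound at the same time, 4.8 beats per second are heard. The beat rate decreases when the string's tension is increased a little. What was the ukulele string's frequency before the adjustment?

|f − 635.2| = 4.8, so the ukulele string was at either 630.4 Hz or 640 Hz.
Higher tension means higher frequency; the adjustment raises the ukulele string's frequency.
The beat rate fell, so the adjustment moved the ukulele string toward 635.2 Hz — it must have started below the reference.

630.4 Hz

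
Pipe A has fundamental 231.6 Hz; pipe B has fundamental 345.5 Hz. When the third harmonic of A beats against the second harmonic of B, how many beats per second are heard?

3.8 Hz

Third harmonic of the first: 3·231.6 = 694.8 Hz.
Second harmonic of the second: 2·345.5 = 691.0 Hz.
f_beat = |694.8 − 691.0| = 3.8 Hz.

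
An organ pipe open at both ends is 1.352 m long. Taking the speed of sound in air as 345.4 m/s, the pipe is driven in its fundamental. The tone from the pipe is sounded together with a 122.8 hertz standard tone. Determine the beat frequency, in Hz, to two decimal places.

4.94 Hz

Open pipe: f_n = n·v/(2L) = 1·345.4/(2·1.352) = 127.7367 Hz.
f_beat = |127.7367 − 122.8| = 4.94 Hz.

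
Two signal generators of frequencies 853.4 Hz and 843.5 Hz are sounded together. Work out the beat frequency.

9.9 Hz

Beats arise from superposition of two nearby frequencies; the beat rate is |f₁ − f₂|.
|853.4 − 843.5| = 9.9 Hz.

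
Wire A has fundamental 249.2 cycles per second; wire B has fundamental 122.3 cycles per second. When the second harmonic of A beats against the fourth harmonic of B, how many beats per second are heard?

9.2 Hz

Second harmonic of the first: 2·249.2 = 498.4 Hz.
Fourth harmonic of the second: 4·122.3 = 489.2 Hz.
f_beat = |498.4 − 489.2| = 9.2 Hz.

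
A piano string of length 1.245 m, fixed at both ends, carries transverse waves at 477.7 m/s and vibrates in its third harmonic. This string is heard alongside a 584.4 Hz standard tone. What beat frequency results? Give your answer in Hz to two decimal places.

For a string fixed at both ends, f_n = n·v/(2L) = 3·477.7/(2·1.245) = 575.5422 Hz.
f_beat = |575.5422 − 584.4| = 8.86 Hz.

8.86 Hz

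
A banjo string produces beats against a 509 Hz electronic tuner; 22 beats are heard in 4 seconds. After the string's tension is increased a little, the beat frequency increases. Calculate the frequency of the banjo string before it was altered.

514.5 Hz

Beat frequency = 22/4 = 5.5 Hz.
|f − 509| = 5.5, so the banjo string was at either 503.5 Hz or 514.5 Hz.
Higher tension means higher frequency; the adjustment raises the banjo string's frequency.
The beat rate rose, so the adjustment moved the banjo string further from 509 Hz — it was already above the reference.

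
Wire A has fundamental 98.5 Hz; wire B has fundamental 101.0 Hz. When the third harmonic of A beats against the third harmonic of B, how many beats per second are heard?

Third harmonic of the first: 3·98.5 = 295.5 Hz.
Third harmonic of the second: 3·101.0 = 303.0 Hz.
f_beat = |295.5 − 303.0| = 7.5 Hz.

7.5 Hz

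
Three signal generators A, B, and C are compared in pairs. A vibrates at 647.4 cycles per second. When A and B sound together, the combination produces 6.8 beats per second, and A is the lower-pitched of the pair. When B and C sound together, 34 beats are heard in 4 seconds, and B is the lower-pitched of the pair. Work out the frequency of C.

662.7 Hz

B is above A, so f_B = 647.4 + 6.8 = 654.2 Hz.
B–C: Beat frequency = 34/4 = 8.5 Hz.
C is above B, so f_C = 654.2 + 8.5 = 662.7 Hz.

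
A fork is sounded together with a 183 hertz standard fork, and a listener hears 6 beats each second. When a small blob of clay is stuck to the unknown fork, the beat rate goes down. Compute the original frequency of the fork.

|f − 183| = 6, so the fork was at either 177 Hz or 189 Hz.
Adding mass to a fork lowers its frequency; the adjustment lowers the fork's frequency.
The beat rate fell, so the adjustment moved the fork toward 183 Hz — it must have started above the reference.

189 Hz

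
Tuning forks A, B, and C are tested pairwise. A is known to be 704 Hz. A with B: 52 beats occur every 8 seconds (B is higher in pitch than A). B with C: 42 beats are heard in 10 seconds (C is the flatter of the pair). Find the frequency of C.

A–B: Beat frequency = 52/8 = 6.5 Hz.
B is above A, so f_B = 704 + 6.5 = 710.5 Hz.
B–C: Beat frequency = 42/10 = 4.2 Hz.
C is below B, so f_C = 710.5 − 4.2 = 706.3 Hz.

706.3 Hz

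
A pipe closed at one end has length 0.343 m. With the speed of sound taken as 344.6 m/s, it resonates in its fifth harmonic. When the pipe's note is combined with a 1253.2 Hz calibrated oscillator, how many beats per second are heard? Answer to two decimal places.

Closed pipe (odd harmonics): f_n = n·v/(4L) = 5·344.6/(4·0.343) = 1255.8309 Hz.
f_beat = |1255.8309 − 1253.2| = 2.63 Hz.

2.63 Hz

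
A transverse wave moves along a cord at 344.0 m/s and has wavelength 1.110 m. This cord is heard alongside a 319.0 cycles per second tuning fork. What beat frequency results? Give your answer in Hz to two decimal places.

Source frequency f = v/λ = 344.0/1.110 = 309.9099 Hz.
f_beat = |309.9099 − 319.0| = 9.09 Hz.

9.09 Hz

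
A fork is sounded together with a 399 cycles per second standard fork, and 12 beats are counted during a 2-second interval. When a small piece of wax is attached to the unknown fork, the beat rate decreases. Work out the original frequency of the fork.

405 Hz

Beat frequency = 12/2 = 6 Hz.
|f − 399| = 6, so the fork was at either 393 Hz or 405 Hz.
Loading a fork with wax lowers its frequency; the adjustment lowers the fork's frequency.
The beat rate fell, so the adjustment moved the fork toward 399 Hz — it must have started above the reference.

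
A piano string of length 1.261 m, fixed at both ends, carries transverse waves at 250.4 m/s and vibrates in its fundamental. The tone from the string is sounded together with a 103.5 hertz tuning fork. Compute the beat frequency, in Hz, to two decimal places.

For a string fixed at both ends, f_n = n·v/(2L) = 1·250.4/(2·1.261) = 99.2863 Hz.
f_beat = |99.2863 − 103.5| = 4.21 Hz.

4.21 Hz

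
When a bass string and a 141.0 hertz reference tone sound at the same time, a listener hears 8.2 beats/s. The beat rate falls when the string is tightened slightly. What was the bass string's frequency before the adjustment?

|f − 141.0| = 8.2, so the bass string was at either 132.8 Hz or 149.2 Hz.
Increasing tension raises a string's frequency; the adjustment raises the bass string's frequency.
The beat rate fell, so the adjustment moved the bass string toward 141.0 Hz — it must have started below the reference.

132.8 Hz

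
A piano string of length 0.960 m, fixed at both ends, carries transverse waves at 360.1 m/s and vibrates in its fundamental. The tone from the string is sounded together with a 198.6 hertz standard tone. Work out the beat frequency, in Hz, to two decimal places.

For a string fixed at both ends, f_n = n·v/(2L) = 1·360.1/(2·0.960) = 187.5521 Hz.
f_beat = |187.5521 − 198.6| = 11.05 Hz.

11.05 Hz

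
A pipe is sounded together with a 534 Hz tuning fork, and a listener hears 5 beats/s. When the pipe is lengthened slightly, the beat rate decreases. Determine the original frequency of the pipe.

539 Hz

|f − 534| = 5, so the pipe was at either 529 Hz or 539 Hz.
A longer pipe has a lower fundamental; the adjustment lowers the pipe's frequency.
The beat rate fell, so the adjustment moved the pipe toward 534 Hz — it must have started above the reference.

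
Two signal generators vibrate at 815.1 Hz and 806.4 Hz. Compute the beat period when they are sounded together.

0.115 s

f_beat = |815.1 − 806.4| = 8.7 Hz.
Beat period T = 1 / f_beat = 1 / 8.7 s.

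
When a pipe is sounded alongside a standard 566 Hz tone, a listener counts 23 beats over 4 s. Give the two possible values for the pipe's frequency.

Beat frequency = 23/4 = 5.75 Hz.
|f − 566| = 5.75, so f = 566 ± 5.75.

560.25 Hz or 571.75 Hz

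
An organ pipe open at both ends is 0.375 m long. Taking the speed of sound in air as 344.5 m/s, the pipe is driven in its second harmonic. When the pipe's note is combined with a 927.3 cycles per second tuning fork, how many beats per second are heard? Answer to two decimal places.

Open pipe: f_n = n·v/(2L) = 2·344.5/(2·0.375) = 918.6667 Hz.
f_beat = |918.6667 − 927.3| = 8.63 Hz.

8.63 Hz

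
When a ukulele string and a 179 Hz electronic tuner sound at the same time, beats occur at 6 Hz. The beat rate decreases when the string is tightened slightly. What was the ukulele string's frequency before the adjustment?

173 Hz

|f − 179| = 6, so the ukulele string was at either 173 Hz or 185 Hz.
Increasing tension raises a string's frequency; the adjustment raises the ukulele string's frequency.
The beat rate fell, so the adjustment moved the ukulele string toward 179 Hz — it must have started below the reference.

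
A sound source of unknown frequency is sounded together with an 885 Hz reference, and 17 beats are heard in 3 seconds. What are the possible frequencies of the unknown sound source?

879.3333 Hz or 890.6667 Hz

Beat frequency = 17/3 = 5.6667 Hz.
|f − 885| = 5.6667, so f = 885 ± 5.6667.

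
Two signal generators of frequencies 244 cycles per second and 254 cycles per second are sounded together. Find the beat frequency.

Beats arise from superposition of two nearby frequencies; the beat rate is |f₁ − f₂|.
|244 − 254| = 10 Hz.

10 Hz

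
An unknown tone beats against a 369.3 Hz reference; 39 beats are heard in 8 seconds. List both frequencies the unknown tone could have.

364.425 Hz or 374.175 Hz

Beat frequency = 39/8 = 4.875 Hz.
|f − 369.3| = 4.875, so f = 369.3 ± 4.875.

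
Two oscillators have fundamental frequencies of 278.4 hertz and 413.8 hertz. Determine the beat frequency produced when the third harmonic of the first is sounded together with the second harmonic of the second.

7.6 Hz

Third harmonic of the first: 3·278.4 = 835.2 Hz.
Second harmonic of the second: 2·413.8 = 827.6 Hz.
f_beat = |835.2 − 827.6| = 7.6 Hz.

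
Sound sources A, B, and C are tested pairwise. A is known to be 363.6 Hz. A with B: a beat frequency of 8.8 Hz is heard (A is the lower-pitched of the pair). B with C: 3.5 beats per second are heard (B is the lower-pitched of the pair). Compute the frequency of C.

B is above A, so f_B = 363.6 + 8.8 = 372.4 Hz.
C is above B, so f_C = 372.4 + 3.5 = 375.9 Hz.

375.9 Hz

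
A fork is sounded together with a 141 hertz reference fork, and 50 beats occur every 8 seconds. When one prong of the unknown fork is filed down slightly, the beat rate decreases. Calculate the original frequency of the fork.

Beat frequency = 50/8 = 6.25 Hz.
|f − 141| = 6.25, so the fork was at either 134.75 Hz or 147.25 Hz.
Filing a prong removes mass and raises the fork's frequency; the adjustment raises the fork's frequency.
The beat rate fell, so the adjustment moved the fork toward 141 Hz — it must have started below the reference.

134.75 Hz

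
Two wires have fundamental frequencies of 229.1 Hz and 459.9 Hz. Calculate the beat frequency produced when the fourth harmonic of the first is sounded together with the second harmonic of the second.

3.4 Hz

Fourth harmonic of the first: 4·229.1 = 916.4 Hz.
Second harmonic of the second: 2·459.9 = 919.8 Hz.
f_beat = |916.4 − 919.8| = 3.4 Hz.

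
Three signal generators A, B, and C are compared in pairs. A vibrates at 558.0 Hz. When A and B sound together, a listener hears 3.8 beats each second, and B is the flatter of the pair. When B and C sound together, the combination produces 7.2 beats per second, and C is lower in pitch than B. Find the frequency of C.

547 Hz

B is below A, so f_B = 558.0 − 3.8 = 554.2 Hz.
C is below B, so f_C = 554.2 − 7.2 = 547 Hz.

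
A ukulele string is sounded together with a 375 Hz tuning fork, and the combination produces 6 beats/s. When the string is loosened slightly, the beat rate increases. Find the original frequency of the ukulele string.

369 Hz

|f − 375| = 6, so the ukulele string was at either 369 Hz or 381 Hz.
Reducing tension lowers a string's frequency; the adjustment lowers the ukulele string's frequency.
The beat rate rose, so the adjustment moved the ukulele string further from 375 Hz — it was already below the reference.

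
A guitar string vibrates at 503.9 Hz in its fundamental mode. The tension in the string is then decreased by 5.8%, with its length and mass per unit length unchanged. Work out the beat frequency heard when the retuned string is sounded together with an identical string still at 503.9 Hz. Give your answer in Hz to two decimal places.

For a string, f ∝ √T, so the new frequency is 503.9·√0.942 = 489.0686 Hz.
f_beat = |489.0686 − 503.9| = 14.83 Hz.

14.83 Hz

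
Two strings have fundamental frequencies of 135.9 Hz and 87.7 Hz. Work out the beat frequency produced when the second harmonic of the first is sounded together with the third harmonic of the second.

8.7 Hz

Second harmonic of the first: 2·135.9 = 271.8 Hz.
Third harmonic of the second: 3·87.7 = 263.1 Hz.
f_beat = |271.8 − 263.1| = 8.7 Hz.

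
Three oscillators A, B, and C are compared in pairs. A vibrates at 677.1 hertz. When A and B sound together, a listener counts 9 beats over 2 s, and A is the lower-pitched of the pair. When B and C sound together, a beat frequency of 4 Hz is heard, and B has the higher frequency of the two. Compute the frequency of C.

A–B: Beat frequency = 9/2 = 4.5 Hz.
B is above A, so f_B = 677.1 + 4.5 = 681.6 Hz.
C is below B, so f_C = 681.6 − 4 = 677.6 Hz.

677.6 Hz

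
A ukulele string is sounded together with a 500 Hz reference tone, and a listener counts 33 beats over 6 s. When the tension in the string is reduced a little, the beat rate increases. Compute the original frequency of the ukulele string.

Beat frequency = 33/6 = 5.5 Hz.
|f − 500| = 5.5, so the ukulele string was at either 494.5 Hz or 505.5 Hz.
Lower tension means lower frequency; the adjustment lowers the ukulele string's frequency.
The beat rate rose, so the adjustment moved the ukulele string further from 500 Hz — it was already below the reference.

494.5 Hz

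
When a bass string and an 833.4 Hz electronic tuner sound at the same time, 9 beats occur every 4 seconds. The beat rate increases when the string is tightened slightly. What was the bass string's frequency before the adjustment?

Beat frequency = 9/4 = 2.25 Hz.
|f − 833.4| = 2.25, so the bass string was at either 831.15 Hz or 835.65 Hz.
Increasing tension raises a string's frequency; the adjustment raises the bass string's frequency.
The beat rate rose, so the adjustment moved the bass string further from 833.4 Hz — it was already above the reference.

835.65 Hz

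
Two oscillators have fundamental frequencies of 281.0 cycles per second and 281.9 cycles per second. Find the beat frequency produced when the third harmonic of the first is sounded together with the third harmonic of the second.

Third harmonic of the first: 3·281.0 = 843.0 Hz.
Third harmonic of the second: 3·281.9 = 845.7 Hz.
f_beat = |843.0 − 845.7| = 2.7 Hz.

2.7 Hz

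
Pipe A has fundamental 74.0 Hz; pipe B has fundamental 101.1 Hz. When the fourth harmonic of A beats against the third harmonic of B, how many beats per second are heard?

7.3 Hz

Fourth harmonic of the first: 4·74.0 = 296.0 Hz.
Third harmonic of the second: 3·101.1 = 303.3 Hz.
f_beat = |296.0 − 303.3| = 7.3 Hz.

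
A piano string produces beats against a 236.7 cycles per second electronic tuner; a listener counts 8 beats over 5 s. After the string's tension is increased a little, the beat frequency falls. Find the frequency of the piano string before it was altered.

235.1 Hz

Beat frequency = 8/5 = 1.6 Hz.
|f − 236.7| = 1.6, so the piano string was at either 235.1 Hz or 238.3 Hz.
Higher tension means higher frequency; the adjustment raises the piano string's frequency.
The beat rate fell, so the adjustment moved the piano string toward 236.7 Hz — it must have started below the reference.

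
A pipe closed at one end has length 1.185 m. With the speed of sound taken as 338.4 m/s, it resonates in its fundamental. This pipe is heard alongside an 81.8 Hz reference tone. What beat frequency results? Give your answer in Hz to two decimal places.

10.41 Hz

Closed pipe (odd harmonics): f_n = n·v/(4L) = 1·338.4/(4·1.185) = 71.3924 Hz.
f_beat = |71.3924 − 81.8| = 10.41 Hz.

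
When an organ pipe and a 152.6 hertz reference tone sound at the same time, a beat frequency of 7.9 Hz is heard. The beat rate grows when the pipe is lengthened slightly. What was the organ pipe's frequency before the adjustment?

|f − 152.6| = 7.9, so the organ pipe was at either 144.7 Hz or 160.5 Hz.
A longer pipe has a lower fundamental; the adjustment lowers the organ pipe's frequency.
The beat rate rose, so the adjustment moved the organ pipe further from 152.6 Hz — it was already below the reference.

144.7 Hz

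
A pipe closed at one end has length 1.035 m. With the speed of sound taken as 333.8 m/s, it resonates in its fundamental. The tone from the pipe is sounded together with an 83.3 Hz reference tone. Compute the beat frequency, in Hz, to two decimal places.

Closed pipe (odd harmonics): f_n = n·v/(4L) = 1·333.8/(4·1.035) = 80.6280 Hz.
f_beat = |80.6280 − 83.3| = 2.67 Hz.

2.67 Hz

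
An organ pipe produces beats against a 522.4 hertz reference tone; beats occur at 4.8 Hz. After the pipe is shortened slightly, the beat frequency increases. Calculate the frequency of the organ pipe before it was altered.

|f − 522.4| = 4.8, so the organ pipe was at either 517.6 Hz or 527.2 Hz.
A shorter pipe has a higher fundamental; the adjustment raises the organ pipe's frequency.
The beat rate rose, so the adjustment moved the organ pipe further from 522.4 Hz — it was already above the reference.

527.2 Hz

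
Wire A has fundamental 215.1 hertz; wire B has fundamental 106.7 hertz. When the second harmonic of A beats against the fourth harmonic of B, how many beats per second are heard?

3.4 Hz

Second harmonic of the first: 2·215.1 = 430.2 Hz.
Fourth harmonic of the second: 4·106.7 = 426.8 Hz.
f_beat = |430.2 − 426.8| = 3.4 Hz.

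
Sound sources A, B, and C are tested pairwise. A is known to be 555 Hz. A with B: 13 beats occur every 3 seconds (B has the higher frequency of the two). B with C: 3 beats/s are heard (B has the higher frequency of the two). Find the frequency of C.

556.3333 Hz

A–B: Beat frequency = 13/3 = 4.3333 Hz.
B is above A, so f_B = 555 + 4.3333 = 559.3333 Hz.
C is below B, so f_C = 559.3333 − 3 = 556.3333 Hz.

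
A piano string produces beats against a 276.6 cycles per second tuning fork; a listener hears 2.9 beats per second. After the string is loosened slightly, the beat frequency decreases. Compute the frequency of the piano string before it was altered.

279.5 Hz

|f − 276.6| = 2.9, so the piano string was at either 273.7 Hz or 279.5 Hz.
Reducing tension lowers a string's frequency; the adjustment lowers the piano string's frequency.
The beat rate fell, so the adjustment moved the piano string toward 276.6 Hz — it must have started above the reference.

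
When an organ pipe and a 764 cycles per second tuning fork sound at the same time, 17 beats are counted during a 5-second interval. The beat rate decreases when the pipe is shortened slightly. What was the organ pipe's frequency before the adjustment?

Beat frequency = 17/5 = 3.4 Hz.
|f − 764| = 3.4, so the organ pipe was at either 760.6 Hz or 767.4 Hz.
A shorter pipe has a higher fundamental; the adjustment raises the organ pipe's frequency.
The beat rate fell, so the adjustment moved the organ pipe toward 764 Hz — it must have started below the reference.

760.6 Hz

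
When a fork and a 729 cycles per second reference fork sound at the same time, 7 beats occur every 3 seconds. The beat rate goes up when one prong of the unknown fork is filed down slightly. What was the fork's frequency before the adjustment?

Beat frequency = 7/3 = 2.3333 Hz.
|f − 729| = 2.3333, so the fork was at either 726.6667 Hz or 731.3333 Hz.
Filing a prong removes mass and raises the fork's frequency; the adjustment raises the fork's frequency.
The beat rate rose, so the adjustment moved the fork further from 729 Hz — it was already above the reference.

731.3333 Hz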